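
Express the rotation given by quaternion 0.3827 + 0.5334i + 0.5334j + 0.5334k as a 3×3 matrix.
[[-0.1381, 0.1608, 0.9773], [0.9773, -0.1381, 0.1608], [0.1608, 0.9773, -0.1381]]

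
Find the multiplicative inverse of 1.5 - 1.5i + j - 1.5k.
0.1935 + 0.1935i - 0.129j + 0.1935k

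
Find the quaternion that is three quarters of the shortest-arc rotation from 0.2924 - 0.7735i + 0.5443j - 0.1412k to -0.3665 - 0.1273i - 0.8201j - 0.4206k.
0.3971 - 0.1354i + 0.8543j + 0.3068k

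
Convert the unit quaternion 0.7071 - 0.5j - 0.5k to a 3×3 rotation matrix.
[[0, 0.7071, -0.7071], [-0.7071, 0.5, 0.5], [0.7071, 0.5, 0.5]]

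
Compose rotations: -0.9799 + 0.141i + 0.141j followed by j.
-0.141 - 0.9799j - 0.141k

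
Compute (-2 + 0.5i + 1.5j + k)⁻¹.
-0.2667 - 0.0667i - 0.2j - 0.1333k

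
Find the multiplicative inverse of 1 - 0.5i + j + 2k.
0.16 + 0.08i - 0.16j - 0.32k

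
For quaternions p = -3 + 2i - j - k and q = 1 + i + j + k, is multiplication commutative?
No: pq = -3 - i - 7j - k ≠ -3 - i - j - 7k = qp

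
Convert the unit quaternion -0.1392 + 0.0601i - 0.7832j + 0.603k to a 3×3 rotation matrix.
[[-0.954, 0.0737, 0.2905], [-0.262, 0.2656, -0.9278], [-0.1456, -0.9613, -0.234]]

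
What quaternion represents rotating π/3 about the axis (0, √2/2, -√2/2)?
0.866 + 0.3536j - 0.3536k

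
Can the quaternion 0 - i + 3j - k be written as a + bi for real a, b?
No. The quaternion -i + 3j - k has j-coefficient y = 3 and k-coefficient z = -1, not both zero, so it does not lie in the complex subalgebra spanned by 1 and i.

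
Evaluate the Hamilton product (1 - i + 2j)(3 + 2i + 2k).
5 + 3i + 8j - 2k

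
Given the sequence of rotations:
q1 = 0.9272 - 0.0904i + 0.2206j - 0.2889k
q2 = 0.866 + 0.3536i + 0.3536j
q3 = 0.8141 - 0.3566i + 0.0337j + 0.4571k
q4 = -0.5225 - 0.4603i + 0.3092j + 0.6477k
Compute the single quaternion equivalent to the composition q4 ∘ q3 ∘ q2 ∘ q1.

q2 · q1 = 0.7569 + 0.1474i + 0.6211j - 0.1402k
q3 · q2 · q1 = 0.7119 - 0.4385i + 0.5485j + 0.0054k
q4 · q3 · q2 · q1 = -0.7469 - 0.4522i - 0.348j + 0.3414k
-0.7469 - 0.4522i - 0.348j + 0.3414k


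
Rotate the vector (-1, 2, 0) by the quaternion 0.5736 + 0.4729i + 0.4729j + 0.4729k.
(-0.296, -0.779, 2.075)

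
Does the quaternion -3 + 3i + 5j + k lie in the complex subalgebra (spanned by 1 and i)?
No. The quaternion -3 + 3i + 5j + k has j-coefficient y = 5 and k-coefficient z = 1, not both zero, so it does not lie in the complex subalgebra spanned by 1 and i.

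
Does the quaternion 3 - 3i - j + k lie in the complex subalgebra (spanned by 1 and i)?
No. The quaternion 3 - 3i - j + k has j-coefficient y = -1 and k-coefficient z = 1, not both zero, so it does not lie in the complex subalgebra spanned by 1 and i.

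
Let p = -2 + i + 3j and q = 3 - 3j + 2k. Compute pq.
3 + 9i + 13j - 7k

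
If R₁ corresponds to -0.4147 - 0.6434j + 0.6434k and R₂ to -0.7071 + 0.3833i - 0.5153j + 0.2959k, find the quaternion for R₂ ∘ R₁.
-0.2287 - 0.3001i + 0.422j - 0.8243k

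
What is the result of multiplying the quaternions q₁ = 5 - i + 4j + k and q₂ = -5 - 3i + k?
-29 - 6i - 22j + 12k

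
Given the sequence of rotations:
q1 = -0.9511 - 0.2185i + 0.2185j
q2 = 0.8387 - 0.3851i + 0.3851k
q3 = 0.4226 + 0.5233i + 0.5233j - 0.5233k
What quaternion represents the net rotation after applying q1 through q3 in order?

q2 · q1 = -0.8818 + 0.0989i + 0.0991j - 0.4504k
q3 · q2 · q1 = -0.712 - 0.6035i - 0.2356j + 0.2712k
-0.712 - 0.6035i - 0.2356j + 0.2712k


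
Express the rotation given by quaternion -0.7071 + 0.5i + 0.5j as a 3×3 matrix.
[[0.5, 0.5, -0.7071], [0.5, 0.5, 0.7071], [0.7071, -0.7071, 0]]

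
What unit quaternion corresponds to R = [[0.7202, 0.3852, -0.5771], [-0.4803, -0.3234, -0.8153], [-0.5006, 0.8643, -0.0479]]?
0.5807 + 0.7231i - 0.0329j - 0.3726k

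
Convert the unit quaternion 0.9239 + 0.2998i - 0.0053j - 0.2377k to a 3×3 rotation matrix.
[[0.8869, 0.436, -0.1523], [-0.4424, 0.7072, -0.5515], [-0.1327, 0.5565, 0.8202]]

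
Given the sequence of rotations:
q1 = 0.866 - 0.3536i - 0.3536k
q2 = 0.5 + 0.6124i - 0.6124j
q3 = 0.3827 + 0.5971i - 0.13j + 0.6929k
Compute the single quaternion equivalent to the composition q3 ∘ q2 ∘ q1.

q2 · q1 = 0.6495 + 0.5701i - 0.3138j - 0.3933k
q3 · q2 · q1 = 0.1399 + 0.8746i + 0.4253j + 0.1863k
0.1399 + 0.8746i + 0.4253j + 0.1863k


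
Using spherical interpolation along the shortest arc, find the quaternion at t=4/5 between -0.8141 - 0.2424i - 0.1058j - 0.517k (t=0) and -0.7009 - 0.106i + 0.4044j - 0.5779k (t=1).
-0.7422 - 0.1373i + 0.3073j - 0.5795k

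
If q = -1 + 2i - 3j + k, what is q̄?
-1 - 2i + 3j - k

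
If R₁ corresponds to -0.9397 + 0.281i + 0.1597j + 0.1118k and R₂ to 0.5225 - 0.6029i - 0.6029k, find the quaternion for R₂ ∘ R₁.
-0.2542 + 0.8097i - 0.0186j + 0.5287k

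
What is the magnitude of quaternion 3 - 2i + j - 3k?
√23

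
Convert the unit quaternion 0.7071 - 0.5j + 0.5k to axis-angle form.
axis = (0, -√2/2, √2/2), θ = π/2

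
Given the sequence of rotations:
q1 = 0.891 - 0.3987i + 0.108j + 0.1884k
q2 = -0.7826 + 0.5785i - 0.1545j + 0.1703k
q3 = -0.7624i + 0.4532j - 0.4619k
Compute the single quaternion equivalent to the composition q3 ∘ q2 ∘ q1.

q2 · q1 = -0.482 + 0.78i - 0.3991j + 0.0052k
q3 · q2 · q1 = 0.7779 + 0.1855i - 0.5748j + 0.1734k
0.7779 + 0.1855i - 0.5748j + 0.1734k


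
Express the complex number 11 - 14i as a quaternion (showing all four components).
11 - 14i + 0j + 0k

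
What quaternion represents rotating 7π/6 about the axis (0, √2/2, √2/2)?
-0.2588 + 0.683j + 0.683k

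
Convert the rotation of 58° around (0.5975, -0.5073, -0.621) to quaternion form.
0.8746 + 0.2897i - 0.2459j - 0.3011k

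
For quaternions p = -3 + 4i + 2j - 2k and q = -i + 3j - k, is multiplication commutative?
No: pq = -4 + 7i - 3j + 17k ≠ -4 - i - 15j - 11k = qp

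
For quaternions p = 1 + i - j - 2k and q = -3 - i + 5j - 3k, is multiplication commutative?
No: pq = -3 + 9i + 13j + 7k ≠ -3 - 17i + 3j - k = qp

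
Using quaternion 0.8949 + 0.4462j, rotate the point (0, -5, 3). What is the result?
(2.396, -5, 1.805)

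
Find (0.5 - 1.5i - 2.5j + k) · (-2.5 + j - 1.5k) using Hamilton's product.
2.75 + 6.5i + 4.5j - 4.75k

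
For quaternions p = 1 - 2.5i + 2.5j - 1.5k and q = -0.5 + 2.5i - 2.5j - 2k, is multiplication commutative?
No: pq = 9 - 5i - 12.5j - 1.25k ≠ 9 + 12.5i + 5j - 1.25k = qp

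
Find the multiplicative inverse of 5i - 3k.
-0.1471i + 0.0882k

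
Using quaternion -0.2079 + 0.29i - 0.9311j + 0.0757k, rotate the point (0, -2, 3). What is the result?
(2.31, -1.702, -2.183)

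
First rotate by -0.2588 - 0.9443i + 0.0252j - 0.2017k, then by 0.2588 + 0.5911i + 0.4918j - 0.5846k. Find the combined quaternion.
0.3609 - 0.4818i + 0.5505j + 0.5784k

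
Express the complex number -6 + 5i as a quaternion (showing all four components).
-6 + 5i + 0j + 0k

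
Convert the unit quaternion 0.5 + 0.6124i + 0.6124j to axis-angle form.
axis = (√2/2, √2/2, 0), θ = 2π/3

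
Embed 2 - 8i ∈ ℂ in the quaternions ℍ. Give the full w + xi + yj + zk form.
2 - 8i + 0j + 0k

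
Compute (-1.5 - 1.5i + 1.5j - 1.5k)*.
-1.5 + 1.5i - 1.5j + 1.5k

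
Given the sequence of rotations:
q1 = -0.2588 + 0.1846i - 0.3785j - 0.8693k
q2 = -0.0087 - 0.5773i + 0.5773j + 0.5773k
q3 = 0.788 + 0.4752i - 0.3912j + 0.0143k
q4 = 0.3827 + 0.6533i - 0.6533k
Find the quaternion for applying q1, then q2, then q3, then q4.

q2 · q1 = 0.8292 - 0.1355i - 0.5414j - 0.0299k
q3 · q2 · q1 = 0.5064 + 0.3067i - 0.7387j - 0.322k
q4 · q3 · q2 · q1 = -0.2169 - 0.0344i - 0.2727j - 0.9367k
-0.2169 - 0.0344i - 0.2727j - 0.9367k


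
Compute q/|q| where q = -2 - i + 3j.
-0.5345 - 0.2673i + 0.8018j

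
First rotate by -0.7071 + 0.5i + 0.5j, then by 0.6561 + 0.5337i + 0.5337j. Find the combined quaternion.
-0.9976 - 0.0493i - 0.0493j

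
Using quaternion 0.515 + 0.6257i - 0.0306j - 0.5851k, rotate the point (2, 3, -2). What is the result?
(3.847, -1.468, 0.209)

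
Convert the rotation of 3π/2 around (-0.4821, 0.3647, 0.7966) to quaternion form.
-0.7071 - 0.3409i + 0.2579j + 0.5633k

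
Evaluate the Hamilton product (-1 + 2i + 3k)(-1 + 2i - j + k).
-6 - i + 5j - 6k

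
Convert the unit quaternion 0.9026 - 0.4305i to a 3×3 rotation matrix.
[[1, 0, 0], [0, 0.6293, 0.7771], [0, -0.7771, 0.6293]]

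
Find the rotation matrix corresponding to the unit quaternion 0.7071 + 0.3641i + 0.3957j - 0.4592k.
[[0.2651, 0.9375, 0.2252], [-0.3613, 0.3131, -0.8783], [-0.894, 0.1515, 0.4217]]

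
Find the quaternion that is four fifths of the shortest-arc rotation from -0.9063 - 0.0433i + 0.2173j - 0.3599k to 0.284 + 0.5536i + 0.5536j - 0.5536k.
-0.0062 + 0.5083i + 0.587j - 0.6301k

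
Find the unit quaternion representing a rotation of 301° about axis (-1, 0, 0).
-0.8704 - 0.4924i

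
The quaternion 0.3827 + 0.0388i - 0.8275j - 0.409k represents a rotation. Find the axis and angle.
axis = (0.042, -0.8957, -0.4427), θ = 3π/4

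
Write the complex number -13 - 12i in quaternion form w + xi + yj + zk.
-13 - 12i + 0j + 0k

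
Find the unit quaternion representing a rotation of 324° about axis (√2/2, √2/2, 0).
-0.9511 + 0.2185i + 0.2185j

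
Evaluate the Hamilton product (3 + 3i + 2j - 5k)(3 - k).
4 + 7i + 9j - 18k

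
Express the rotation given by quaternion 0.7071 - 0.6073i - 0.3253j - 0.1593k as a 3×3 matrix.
[[0.7376, 0.6204, -0.2666], [0.1698, 0.2116, 0.9625], [0.6535, -0.7552, 0.0507]]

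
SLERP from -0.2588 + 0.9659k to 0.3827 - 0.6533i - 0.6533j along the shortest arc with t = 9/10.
-0.4111 + 0.6367i + 0.6367j + 0.1423k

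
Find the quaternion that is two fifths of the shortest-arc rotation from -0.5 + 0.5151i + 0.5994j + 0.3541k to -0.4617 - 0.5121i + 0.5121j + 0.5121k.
-0.5643 + 0.1096i + 0.6567j + 0.4881k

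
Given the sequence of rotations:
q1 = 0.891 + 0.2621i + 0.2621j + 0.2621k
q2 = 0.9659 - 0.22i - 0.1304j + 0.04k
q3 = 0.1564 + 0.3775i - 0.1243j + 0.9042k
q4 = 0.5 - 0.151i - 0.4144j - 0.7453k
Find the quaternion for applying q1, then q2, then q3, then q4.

q2 · q1 = 0.942 + 0.0125i + 0.2051j + 0.2653k
q3 · q2 · q1 = -0.0718 + 0.1391i - 0.1739j + 0.9722k
q4 · q3 · q2 · q1 = 0.6376 - 0.4521i - 0.0141j + 0.6235k
0.6376 - 0.4521i - 0.0141j + 0.6235k


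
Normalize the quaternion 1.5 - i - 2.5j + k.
0.4629 - 0.3086i - 0.7715j + 0.3086k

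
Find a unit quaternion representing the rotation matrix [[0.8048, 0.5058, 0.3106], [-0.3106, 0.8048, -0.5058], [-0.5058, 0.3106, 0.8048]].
0.9239 + 0.2209i + 0.2209j - 0.2209k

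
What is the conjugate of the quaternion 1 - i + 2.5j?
1 + i - 2.5j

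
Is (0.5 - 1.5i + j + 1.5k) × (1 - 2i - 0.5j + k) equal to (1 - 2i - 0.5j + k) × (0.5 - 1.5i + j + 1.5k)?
No: pq = -3.5 - 0.75i - 0.75j + 4.75k ≠ -3.5 - 4.25i + 2.25j - 0.75k = qp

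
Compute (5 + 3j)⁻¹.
0.1471 - 0.0882j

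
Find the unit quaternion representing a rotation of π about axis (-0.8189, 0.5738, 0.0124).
-0.8189i + 0.5738j + 0.0124k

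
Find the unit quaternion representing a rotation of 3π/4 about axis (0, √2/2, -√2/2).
0.3827 + 0.6533j - 0.6533k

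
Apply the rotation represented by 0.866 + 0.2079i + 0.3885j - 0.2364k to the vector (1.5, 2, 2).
(3.171, 0.144, 0.419)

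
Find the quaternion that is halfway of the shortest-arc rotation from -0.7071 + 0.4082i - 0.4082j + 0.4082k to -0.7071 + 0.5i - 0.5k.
-0.8165 + 0.5244i - 0.2357j - 0.053k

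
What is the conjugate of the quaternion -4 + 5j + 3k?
-4 - 5j - 3k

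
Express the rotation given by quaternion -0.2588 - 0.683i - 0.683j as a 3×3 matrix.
[[0.067, 0.933, 0.3535], [0.933, 0.067, -0.3535], [-0.3535, 0.3535, -0.866]]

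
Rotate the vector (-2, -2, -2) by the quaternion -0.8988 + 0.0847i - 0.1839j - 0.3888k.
(-0.329, -3.293, -1.025)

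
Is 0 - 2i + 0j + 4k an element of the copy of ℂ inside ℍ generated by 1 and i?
No. The quaternion -2i + 4k has j-coefficient y = 0 and k-coefficient z = 4, not both zero, so it does not lie in the complex subalgebra spanned by 1 and i.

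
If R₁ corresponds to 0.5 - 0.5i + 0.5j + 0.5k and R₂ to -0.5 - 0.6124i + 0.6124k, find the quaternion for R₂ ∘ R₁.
-0.8624 - 0.3624i - 0.25j - 0.25k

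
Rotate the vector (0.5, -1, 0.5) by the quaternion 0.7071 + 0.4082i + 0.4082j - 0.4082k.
(-0.622, -0.911, -0.533)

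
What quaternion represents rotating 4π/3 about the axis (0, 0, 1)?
-0.5 + 0.866k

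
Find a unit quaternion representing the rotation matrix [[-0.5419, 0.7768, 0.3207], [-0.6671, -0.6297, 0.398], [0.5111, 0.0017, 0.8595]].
-0.4147 + 0.2389i + 0.1148j + 0.8705k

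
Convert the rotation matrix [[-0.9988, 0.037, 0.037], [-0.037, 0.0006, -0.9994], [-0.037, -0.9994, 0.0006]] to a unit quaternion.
-0.0262 - 0.7069j + 0.7069k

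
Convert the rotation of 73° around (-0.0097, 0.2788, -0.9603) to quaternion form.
0.8039 - 0.0058i + 0.1658j - 0.5712k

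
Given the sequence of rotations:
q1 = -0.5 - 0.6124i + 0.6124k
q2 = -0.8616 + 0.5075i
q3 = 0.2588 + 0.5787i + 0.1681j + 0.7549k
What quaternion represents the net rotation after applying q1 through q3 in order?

q2 · q1 = 0.7416 + 0.2739i - 0.3108j - 0.5276k
q3 · q2 · q1 = 0.484 + 0.646i + 0.5563j + 0.1974k
0.484 + 0.646i + 0.5563j + 0.1974k


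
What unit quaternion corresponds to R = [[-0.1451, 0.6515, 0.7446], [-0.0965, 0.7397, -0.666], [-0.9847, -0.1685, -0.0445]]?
0.6225 + 0.1998i + 0.6945j - 0.3004k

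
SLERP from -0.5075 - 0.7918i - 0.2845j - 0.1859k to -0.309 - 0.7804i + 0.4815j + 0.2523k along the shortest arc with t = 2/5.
-0.4763 - 0.8787i + 0.0306j - 0.0083k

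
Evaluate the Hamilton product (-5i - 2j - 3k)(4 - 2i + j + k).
-5 - 19i + 3j - 21k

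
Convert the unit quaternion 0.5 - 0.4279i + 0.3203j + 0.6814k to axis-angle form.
axis = (-0.4941, 0.3699, 0.7868), θ = 2π/3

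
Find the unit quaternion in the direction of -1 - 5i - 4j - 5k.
-0.1222 - 0.6108i - 0.4887j - 0.6108k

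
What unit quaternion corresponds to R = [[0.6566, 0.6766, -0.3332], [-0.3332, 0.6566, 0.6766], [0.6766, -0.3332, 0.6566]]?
0.8617 - 0.293i - 0.293j - 0.293k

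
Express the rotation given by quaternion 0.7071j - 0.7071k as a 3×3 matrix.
[[-1, 0, 0], [0, 0, -1], [0, -1, 0]]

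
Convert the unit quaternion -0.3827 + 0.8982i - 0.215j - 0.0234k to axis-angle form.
axis = (0.9722, -0.2327, -0.0253), θ = 5π/4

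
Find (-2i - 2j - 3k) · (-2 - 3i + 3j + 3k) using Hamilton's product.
9 + 7i + 19j - 6k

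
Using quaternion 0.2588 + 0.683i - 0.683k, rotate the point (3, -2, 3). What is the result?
(-3.305, -0.389, -3.305)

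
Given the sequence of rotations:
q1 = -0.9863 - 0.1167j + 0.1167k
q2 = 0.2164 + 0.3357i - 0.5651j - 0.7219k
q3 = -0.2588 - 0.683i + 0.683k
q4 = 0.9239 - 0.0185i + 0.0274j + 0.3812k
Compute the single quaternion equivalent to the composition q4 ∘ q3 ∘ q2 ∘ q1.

q2 · q1 = -0.1951 - 0.4813i + 0.4929j + 0.6981k
q3 · q2 · q1 = -0.755 - 0.0788i + 0.0205j - 0.6506k
q4 · q3 · q2 · q1 = -0.4516 - 0.0845i - 0.0438j - 0.8871k
-0.4516 - 0.0845i - 0.0438j - 0.8871k


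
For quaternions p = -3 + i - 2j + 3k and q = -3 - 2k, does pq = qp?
No: pq = 15 + i + 8j - 3k ≠ 15 - 7i + 4j - 3k = qp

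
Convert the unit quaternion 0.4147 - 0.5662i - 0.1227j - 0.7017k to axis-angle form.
axis = (-0.6222, -0.1348, -0.7711), θ = 131°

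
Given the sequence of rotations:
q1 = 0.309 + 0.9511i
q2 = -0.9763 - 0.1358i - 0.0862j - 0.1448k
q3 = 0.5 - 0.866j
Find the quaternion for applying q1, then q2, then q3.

q2 · q1 = -0.1725 - 0.9705i - 0.1644j + 0.0372k
q3 · q2 · q1 = -0.2286 - 0.5175i + 0.0672j - 0.8219k
-0.2286 - 0.5175i + 0.0672j - 0.8219k


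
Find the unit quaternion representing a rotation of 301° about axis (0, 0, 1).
-0.8704 + 0.4924k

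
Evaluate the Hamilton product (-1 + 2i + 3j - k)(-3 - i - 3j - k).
13 - 11i - 3j + k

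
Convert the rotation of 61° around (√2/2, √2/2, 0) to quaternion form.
0.8616 + 0.3589i + 0.3589j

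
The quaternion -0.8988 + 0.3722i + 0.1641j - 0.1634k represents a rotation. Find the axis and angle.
axis = (0.8491, 0.3743, -0.3728), θ = 308°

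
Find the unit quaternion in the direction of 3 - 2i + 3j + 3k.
0.5388 - 0.3592i + 0.5388j + 0.5388k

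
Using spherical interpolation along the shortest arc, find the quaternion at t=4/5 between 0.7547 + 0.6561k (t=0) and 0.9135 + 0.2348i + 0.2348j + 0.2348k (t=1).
0.9043 + 0.1916i + 0.1916j + 0.3298k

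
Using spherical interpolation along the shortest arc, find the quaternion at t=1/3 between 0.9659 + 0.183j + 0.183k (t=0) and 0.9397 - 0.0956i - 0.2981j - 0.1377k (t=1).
0.9962 - 0.0336i + 0.0213j + 0.0777k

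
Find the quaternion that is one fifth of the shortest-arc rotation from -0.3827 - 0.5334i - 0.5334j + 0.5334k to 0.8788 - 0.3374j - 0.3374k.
-0.5648 - 0.4711i - 0.384j + 0.5582k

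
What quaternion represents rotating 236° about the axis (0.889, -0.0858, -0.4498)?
-0.4695 + 0.7849i - 0.0758j - 0.3971k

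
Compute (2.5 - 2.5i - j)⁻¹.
0.1852 + 0.1852i + 0.0741j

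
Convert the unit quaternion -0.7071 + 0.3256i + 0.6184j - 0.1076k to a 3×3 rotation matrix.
[[0.212, 0.2505, -0.9446], [0.5549, 0.7648, 0.3274], [0.8045, -0.5935, 0.0231]]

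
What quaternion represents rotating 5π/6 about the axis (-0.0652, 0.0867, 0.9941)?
0.2588 - 0.063i + 0.0837j + 0.9602k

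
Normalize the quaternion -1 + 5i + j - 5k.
-0.1387 + 0.6934i + 0.1387j - 0.6934k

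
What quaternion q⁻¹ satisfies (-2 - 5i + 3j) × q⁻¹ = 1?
-0.0526 + 0.1316i - 0.0789j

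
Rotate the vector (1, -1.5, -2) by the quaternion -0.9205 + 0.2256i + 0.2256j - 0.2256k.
(2.301, -1.305, -0.504)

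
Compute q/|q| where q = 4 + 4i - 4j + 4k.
0.5 + 0.5i - 0.5j + 0.5k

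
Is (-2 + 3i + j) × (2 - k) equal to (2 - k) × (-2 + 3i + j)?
No: pq = -4 + 5i + 5j + 2k ≠ -4 + 7i - j + 2k = qp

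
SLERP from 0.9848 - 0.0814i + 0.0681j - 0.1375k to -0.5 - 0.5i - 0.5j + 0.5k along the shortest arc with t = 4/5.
0.6565 + 0.4062i + 0.4413j - 0.4576k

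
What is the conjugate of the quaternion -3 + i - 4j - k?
-3 - i + 4j + k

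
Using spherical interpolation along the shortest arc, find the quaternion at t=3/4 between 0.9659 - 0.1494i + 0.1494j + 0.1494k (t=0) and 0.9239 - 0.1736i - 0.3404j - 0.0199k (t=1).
0.9596 - 0.1719i - 0.2216j + 0.0238k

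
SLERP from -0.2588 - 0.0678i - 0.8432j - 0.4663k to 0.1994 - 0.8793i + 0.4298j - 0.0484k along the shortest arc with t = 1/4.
-0.2831 + 0.2253i - 0.8517j - 0.379k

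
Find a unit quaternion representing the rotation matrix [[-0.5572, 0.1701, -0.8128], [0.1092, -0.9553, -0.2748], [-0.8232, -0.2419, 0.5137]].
-0.0175 - 0.4702i - 0.1485j + 0.8698k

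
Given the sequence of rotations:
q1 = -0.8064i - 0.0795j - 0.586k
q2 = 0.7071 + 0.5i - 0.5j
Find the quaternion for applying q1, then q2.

q2 · q1 = 0.3634 - 0.2772i + 0.2368j - 0.8573k
0.3634 - 0.2772i + 0.2368j - 0.8573k


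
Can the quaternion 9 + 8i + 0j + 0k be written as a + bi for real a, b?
Yes. The quaternion 9 + 8i has j- and k-coefficients y = z = 0, so it lies in the complex subalgebra spanned by 1 and i.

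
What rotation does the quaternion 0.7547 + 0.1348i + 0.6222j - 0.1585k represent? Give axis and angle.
axis = (0.2055, 0.9484, -0.2416), θ = 82°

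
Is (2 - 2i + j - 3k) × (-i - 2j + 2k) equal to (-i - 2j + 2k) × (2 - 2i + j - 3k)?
No: pq = 6 - 6i + 3j + 9k ≠ 6 + 2i - 11j - k = qp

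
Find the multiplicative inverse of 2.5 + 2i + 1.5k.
0.2 - 0.16i - 0.12k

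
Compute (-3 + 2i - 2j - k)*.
-3 - 2i + 2j + k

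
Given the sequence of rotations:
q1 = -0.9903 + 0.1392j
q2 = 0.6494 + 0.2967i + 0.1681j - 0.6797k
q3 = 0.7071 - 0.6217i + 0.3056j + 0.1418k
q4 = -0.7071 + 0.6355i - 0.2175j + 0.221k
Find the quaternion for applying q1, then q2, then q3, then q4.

q2 · q1 = -0.6665 - 0.1992i - 0.0761j + 0.7144k
q3 · q2 · q1 = -0.6732 + 0.5026i + 0.1584j + 0.5188k
q4 · q3 · q2 · q1 = 0.0764 - 0.9311i - 0.1842j - 0.3056k
0.0764 - 0.9311i - 0.1842j - 0.3056k


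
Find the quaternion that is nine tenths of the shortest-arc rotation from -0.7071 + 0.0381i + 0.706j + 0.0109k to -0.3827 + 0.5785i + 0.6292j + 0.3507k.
-0.4281 + 0.5342i + 0.6538j + 0.3225k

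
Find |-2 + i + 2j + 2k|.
√13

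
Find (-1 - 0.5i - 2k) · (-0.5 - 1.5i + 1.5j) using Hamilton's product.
-0.25 + 4.75i + 1.5j + 0.25k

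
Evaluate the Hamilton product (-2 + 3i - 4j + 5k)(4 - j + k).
-17 + 13i - 17j + 15k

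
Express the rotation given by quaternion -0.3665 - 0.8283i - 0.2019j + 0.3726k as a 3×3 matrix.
[[0.6408, 0.6076, -0.4693], [0.0614, -0.6498, -0.7576], [-0.7652, 0.4567, -0.4537]]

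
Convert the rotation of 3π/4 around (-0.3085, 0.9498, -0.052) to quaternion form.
0.3827 - 0.285i + 0.8775j - 0.048k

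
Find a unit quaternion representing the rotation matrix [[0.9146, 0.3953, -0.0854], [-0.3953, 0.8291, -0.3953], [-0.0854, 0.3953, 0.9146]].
0.9563 + 0.2067i - 0.2067k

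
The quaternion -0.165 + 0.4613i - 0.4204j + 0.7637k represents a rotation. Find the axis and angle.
axis = (0.4677, -0.4262, 0.7743), θ = 199°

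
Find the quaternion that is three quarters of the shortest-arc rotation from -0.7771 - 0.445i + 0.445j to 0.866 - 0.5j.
-0.8607 - 0.115i + 0.496j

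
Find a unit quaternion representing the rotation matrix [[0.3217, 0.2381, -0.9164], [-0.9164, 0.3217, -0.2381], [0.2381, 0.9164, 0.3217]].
0.7009 + 0.4118i - 0.4118j - 0.4118k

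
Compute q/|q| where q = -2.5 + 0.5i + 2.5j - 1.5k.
-0.6455 + 0.1291i + 0.6455j - 0.3873k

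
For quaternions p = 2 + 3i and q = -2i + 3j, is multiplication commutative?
No: pq = 6 - 4i + 6j + 9k ≠ 6 - 4i + 6j - 9k = qp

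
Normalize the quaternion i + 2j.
0.4472i + 0.8944j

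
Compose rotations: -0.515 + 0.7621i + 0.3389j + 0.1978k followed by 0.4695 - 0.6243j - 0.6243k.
0.0933 + 0.4459i + 0.0048j + 0.8902k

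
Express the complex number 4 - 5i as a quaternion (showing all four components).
4 - 5i + 0j + 0k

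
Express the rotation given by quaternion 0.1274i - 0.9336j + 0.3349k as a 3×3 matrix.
[[-0.9675, -0.2379, 0.0853], [-0.2379, 0.7432, -0.6253], [0.0853, -0.6253, -0.7757]]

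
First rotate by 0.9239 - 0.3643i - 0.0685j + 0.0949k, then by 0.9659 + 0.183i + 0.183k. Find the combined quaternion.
0.9417 - 0.1703i - 0.1502j + 0.2482k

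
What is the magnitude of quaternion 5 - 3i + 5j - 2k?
√63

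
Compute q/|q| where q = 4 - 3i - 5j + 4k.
0.4924 - 0.3693i - 0.6155j + 0.4924k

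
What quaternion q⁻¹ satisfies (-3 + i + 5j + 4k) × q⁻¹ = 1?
-0.0588 - 0.0196i - 0.098j - 0.0784k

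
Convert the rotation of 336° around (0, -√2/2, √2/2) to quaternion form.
-0.9781 - 0.147j + 0.147k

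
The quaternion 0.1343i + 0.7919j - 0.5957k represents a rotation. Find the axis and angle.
axis = (0.1343, 0.7919, -0.5957), θ = π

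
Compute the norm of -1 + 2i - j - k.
√7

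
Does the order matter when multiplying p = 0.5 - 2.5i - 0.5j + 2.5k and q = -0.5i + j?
Yes: pq = -0.75 - 2.75i - 0.75j - 2.75k ≠ -0.75 + 2.25i + 1.75j + 2.75k = qp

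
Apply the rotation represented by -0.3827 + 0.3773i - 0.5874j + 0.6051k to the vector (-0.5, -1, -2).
(-1.621, 1.314, 0.946)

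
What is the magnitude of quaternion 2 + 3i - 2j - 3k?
√26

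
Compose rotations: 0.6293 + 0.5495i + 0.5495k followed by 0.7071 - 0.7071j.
0.445 - 0.445j + 0.7771k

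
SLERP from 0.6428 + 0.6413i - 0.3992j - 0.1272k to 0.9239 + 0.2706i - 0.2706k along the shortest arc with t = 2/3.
0.8682 + 0.4149i - 0.1415j - 0.2326k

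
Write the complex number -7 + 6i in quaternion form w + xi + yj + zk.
-7 + 6i + 0j + 0k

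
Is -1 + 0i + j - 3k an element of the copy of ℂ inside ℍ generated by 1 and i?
No. The quaternion -1 + j - 3k has j-coefficient y = 1 and k-coefficient z = -3, not both zero, so it does not lie in the complex subalgebra spanned by 1 and i.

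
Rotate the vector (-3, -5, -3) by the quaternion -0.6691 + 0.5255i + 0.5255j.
(-1.995, -6.005, 1.72)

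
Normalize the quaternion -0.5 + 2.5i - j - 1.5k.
-0.1601 + 0.8006i - 0.3203j - 0.4804k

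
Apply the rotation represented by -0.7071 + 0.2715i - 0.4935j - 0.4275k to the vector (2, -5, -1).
(4.192, -2.568, -2.416)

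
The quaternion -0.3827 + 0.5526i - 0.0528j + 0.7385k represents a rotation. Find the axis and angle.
axis = (0.5981, -0.0572, 0.7994), θ = 5π/4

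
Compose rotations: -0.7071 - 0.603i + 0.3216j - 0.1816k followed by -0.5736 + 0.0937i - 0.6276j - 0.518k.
0.5699 + 0.5602i + 0.5887j + 0.1221k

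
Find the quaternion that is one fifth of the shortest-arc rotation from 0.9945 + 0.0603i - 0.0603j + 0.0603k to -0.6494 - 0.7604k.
0.973 + 0.0502i - 0.0502j + 0.2194k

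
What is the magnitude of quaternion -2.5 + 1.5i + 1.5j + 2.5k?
√17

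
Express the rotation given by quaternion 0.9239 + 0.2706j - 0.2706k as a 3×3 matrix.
[[0.7071, 0.5, 0.5], [-0.5, 0.8536, -0.1464], [-0.5, -0.1464, 0.8536]]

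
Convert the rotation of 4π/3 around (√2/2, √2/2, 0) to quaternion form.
-0.5 + 0.6124i + 0.6124j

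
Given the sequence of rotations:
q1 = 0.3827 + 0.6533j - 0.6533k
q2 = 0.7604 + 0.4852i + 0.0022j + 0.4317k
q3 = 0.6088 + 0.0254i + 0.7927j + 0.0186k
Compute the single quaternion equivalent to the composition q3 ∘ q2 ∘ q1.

q2 · q1 = 0.5716 - 0.0978i + 0.8146j - 0.0146k
q3 · q2 · q1 = -0.295 - 0.0717i + 0.9476j + 0.1k
-0.295 - 0.0717i + 0.9476j + 0.1k


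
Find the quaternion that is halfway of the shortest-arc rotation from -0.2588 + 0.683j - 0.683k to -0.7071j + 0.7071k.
-0.1305 + 0.7011j - 0.7011k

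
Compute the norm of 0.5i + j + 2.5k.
2.739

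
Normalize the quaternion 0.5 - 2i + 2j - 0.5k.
0.1715 - 0.686i + 0.686j - 0.1715k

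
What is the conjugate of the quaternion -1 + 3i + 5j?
-1 - 3i - 5j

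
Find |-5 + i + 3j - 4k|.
√51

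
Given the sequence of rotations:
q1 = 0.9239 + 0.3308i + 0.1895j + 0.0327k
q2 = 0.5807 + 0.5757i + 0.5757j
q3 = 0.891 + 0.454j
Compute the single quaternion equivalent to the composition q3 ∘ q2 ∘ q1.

q2 · q1 = 0.237 + 0.7428i + 0.6231j - 0.0624k
q3 · q2 · q1 = -0.0717 + 0.6335i + 0.6628j - 0.3928k
-0.0717 + 0.6335i + 0.6628j - 0.3928k


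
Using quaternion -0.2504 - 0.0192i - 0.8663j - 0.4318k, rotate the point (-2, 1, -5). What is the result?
(-0.687, -3.565, 4.101)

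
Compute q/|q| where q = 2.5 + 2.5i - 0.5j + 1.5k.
0.6455 + 0.6455i - 0.1291j + 0.3873k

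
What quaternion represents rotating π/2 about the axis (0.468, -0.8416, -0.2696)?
0.7071 + 0.3309i - 0.5951j - 0.1906k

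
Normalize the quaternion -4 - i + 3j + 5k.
-0.5601 - 0.14i + 0.4201j + 0.7001k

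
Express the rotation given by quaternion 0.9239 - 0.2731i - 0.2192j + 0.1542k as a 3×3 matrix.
[[0.8563, -0.1652, -0.4893], [0.4047, 0.8033, 0.437], [0.3208, -0.5722, 0.7547]]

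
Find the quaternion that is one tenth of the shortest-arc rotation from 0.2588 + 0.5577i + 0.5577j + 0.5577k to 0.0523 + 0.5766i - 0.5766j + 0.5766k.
0.2524 + 0.6042i + 0.4541j + 0.6042k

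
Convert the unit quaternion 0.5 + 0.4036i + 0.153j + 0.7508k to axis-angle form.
axis = (0.466, 0.1767, 0.8669), θ = 2π/3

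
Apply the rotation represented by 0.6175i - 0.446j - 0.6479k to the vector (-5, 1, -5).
(4.637, -0.738, 5.381)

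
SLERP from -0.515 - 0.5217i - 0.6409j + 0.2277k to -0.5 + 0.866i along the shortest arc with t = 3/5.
0.1 - 0.9266i - 0.3416j + 0.1213k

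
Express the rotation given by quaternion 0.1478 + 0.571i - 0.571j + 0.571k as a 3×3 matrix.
[[-0.3042, -0.8209, 0.4833], [-0.4833, -0.3042, -0.8209], [0.8209, -0.4833, -0.3042]]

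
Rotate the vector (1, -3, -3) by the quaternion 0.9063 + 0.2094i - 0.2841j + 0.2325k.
(3.604, -0.575, -2.383)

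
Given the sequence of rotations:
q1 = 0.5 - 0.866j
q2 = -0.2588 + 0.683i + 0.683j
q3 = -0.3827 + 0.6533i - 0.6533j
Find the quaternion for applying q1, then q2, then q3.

q2 · q1 = 0.4621 + 0.3415i + 0.5656j - 0.5915k
q3 · q2 · q1 = -0.0304 + 0.5576i - 0.1319j + 0.819k
-0.0304 + 0.5576i - 0.1319j + 0.819k


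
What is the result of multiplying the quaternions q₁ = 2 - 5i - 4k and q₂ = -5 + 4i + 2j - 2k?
2 + 41i - 22j + 6k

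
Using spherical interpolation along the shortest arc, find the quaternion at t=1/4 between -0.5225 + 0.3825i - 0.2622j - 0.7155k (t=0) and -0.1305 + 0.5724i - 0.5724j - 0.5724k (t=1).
-0.4354 + 0.444i - 0.3517j - 0.6997k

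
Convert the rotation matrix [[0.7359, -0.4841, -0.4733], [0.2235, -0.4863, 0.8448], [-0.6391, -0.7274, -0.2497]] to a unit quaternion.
-0.5 + 0.7861i - 0.0829j - 0.3538k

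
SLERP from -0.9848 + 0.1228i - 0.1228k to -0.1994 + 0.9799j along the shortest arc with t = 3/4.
-0.5124 + 0.0422i + 0.8567j - 0.0422k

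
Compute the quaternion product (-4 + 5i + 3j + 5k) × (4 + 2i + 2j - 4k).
-12 - 10i + 34j + 40k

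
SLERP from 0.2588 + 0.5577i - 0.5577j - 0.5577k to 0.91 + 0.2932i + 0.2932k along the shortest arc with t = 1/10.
0.3726 + 0.5749i - 0.5348j - 0.4947k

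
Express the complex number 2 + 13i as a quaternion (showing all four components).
2 + 13i + 0j + 0k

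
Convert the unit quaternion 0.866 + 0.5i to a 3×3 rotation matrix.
[[1, 0, 0], [0, 0.5, -0.866], [0, 0.866, 0.5]]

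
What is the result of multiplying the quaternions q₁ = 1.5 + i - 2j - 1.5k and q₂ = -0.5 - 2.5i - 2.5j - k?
-4.75 - 6i + 2j - 8.25k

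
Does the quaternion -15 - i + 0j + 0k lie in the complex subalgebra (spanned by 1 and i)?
Yes. The quaternion -15 - i has j- and k-coefficients y = z = 0, so it lies in the complex subalgebra spanned by 1 and i.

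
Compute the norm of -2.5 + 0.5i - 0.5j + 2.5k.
√13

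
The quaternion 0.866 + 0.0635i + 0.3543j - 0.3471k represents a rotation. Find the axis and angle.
axis = (0.127, 0.7085, -0.6941), θ = π/3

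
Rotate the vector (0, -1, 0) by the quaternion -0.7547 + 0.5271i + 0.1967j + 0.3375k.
(-0.717, -0.217, 0.663)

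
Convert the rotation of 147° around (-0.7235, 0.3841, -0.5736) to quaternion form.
0.284 - 0.6937i + 0.3683j - 0.55k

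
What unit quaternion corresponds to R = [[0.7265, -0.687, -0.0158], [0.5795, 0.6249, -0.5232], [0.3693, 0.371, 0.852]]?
0.8949 + 0.2498i - 0.1076j + 0.3538k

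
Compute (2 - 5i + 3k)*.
2 + 5i - 3k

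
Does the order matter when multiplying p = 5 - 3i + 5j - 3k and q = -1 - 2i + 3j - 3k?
Yes: pq = -35 - 13i + 7j - 11k ≠ -35 - i + 13j - 13k = qp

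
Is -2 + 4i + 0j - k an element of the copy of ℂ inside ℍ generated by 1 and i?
No. The quaternion -2 + 4i - k has j-coefficient y = 0 and k-coefficient z = -1, not both zero, so it does not lie in the complex subalgebra spanned by 1 and i.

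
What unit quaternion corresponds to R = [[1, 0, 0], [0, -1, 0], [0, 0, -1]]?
i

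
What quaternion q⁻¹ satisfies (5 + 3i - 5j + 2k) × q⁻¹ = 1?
0.0794 - 0.0476i + 0.0794j - 0.0317k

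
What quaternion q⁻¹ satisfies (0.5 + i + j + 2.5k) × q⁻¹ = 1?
0.0588 - 0.1176i - 0.1176j - 0.2941k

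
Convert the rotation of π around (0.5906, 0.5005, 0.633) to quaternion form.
0.5906i + 0.5005j + 0.633k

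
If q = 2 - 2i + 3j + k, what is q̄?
2 + 2i - 3j - k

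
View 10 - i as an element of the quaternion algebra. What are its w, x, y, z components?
10 - i + 0j + 0k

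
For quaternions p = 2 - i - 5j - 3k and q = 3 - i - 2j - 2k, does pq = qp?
No: pq = -11 - i - 18j - 16k ≠ -11 - 9i - 20j - 10k = qp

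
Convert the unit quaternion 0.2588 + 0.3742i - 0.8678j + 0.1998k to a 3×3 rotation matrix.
[[-0.586, -0.7529, -0.2996], [-0.546, 0.6401, -0.5405], [0.5987, -0.1531, -0.7862]]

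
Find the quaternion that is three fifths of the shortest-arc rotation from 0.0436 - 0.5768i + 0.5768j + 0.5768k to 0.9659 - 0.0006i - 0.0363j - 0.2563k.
-0.718 - 0.3171i + 0.3454j + 0.5144k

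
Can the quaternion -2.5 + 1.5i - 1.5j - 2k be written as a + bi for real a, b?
No. The quaternion -2.5 + 1.5i - 1.5j - 2k has j-coefficient y = -1.5 and k-coefficient z = -2, not both zero, so it does not lie in the complex subalgebra spanned by 1 and i.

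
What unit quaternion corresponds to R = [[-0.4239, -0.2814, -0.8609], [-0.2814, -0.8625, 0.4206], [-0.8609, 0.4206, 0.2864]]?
-0.5367i + 0.2622j + 0.802k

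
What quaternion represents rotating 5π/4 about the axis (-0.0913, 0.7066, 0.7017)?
-0.3827 - 0.0844i + 0.6528j + 0.6483k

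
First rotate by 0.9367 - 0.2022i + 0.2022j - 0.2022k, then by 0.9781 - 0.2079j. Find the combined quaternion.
0.9582 - 0.1557i + 0.003j - 0.2398k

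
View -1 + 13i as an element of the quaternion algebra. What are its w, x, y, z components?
-1 + 13i + 0j + 0k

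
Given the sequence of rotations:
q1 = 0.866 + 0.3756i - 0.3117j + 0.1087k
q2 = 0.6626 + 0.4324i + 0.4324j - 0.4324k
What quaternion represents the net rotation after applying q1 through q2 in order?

q2 · q1 = 0.5932 + 0.5356i - 0.0415j - 0.5996k
0.5932 + 0.5356i - 0.0415j - 0.5996k


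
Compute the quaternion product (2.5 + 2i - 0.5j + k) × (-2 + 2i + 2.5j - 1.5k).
-6.25 - 0.75i + 12.25j + 0.25k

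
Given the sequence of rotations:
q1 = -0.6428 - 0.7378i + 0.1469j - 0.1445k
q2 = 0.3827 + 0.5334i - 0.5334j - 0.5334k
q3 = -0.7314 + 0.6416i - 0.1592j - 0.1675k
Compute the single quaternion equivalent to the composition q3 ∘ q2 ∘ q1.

q2 · q1 = 0.1488 - 0.4698i + 0.8697j - 0.0276k
q3 · q2 · q1 = 0.3264 + 0.5892i - 0.5634j + 0.4785k
0.3264 + 0.5892i - 0.5634j + 0.4785k


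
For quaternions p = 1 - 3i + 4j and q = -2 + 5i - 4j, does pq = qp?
No: pq = 29 + 11i - 12j - 8k ≠ 29 + 11i - 12j + 8k = qp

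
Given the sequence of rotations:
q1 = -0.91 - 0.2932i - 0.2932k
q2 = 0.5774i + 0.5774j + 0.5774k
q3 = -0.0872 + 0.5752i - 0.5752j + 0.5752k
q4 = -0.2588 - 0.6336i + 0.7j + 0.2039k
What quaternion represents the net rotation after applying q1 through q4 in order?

q2 · q1 = 0.3386 - 0.6947i - 0.5254j - 0.3561k
q3 · q2 · q1 = 0.2727 + 0.7624i - 0.3437j - 0.476k
q4 · q3 · q2 · q1 = 0.7501 - 0.6332i + 0.1337j - 0.1371k
0.7501 - 0.6332i + 0.1337j - 0.1371k


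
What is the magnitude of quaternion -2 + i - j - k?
√7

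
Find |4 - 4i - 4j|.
√48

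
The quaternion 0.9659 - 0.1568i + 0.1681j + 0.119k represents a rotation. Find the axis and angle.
axis = (-0.6057, 0.6494, 0.4597), θ = π/6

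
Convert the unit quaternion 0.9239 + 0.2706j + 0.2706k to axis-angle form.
axis = (0, √2/2, √2/2), θ = π/4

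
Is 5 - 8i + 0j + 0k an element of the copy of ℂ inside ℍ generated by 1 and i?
Yes. The quaternion 5 - 8i has j- and k-coefficients y = z = 0, so it lies in the complex subalgebra spanned by 1 and i.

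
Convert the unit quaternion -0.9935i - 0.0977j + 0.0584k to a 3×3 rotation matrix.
[[0.9741, 0.1941, -0.116], [0.1941, -0.9809, -0.0114], [-0.116, -0.0114, -0.9932]]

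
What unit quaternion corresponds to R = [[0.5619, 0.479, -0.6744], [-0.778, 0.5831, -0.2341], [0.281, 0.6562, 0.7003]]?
0.8434 + 0.2639i - 0.2832j - 0.3726k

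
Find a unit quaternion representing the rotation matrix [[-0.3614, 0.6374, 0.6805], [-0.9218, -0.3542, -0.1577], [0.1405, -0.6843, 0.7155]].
-0.5 + 0.2633i - 0.27j + 0.7796k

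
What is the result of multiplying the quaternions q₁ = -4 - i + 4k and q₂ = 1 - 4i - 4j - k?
-4 + 31i - j + 12k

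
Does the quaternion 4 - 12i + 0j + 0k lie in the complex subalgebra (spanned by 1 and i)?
Yes. The quaternion 4 - 12i has j- and k-coefficients y = z = 0, so it lies in the complex subalgebra spanned by 1 and i.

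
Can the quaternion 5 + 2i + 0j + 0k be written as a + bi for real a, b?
Yes. The quaternion 5 + 2i has j- and k-coefficients y = z = 0, so it lies in the complex subalgebra spanned by 1 and i.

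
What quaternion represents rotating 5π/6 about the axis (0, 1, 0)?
0.2588 + 0.9659j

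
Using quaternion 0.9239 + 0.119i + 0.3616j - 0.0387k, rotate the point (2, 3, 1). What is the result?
(2.603, 2.687, -0.069)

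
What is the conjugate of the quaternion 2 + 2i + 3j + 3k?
2 - 2i - 3j - 3k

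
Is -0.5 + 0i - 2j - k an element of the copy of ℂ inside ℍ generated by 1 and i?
No. The quaternion -0.5 - 2j - k has j-coefficient y = -2 and k-coefficient z = -1, not both zero, so it does not lie in the complex subalgebra spanned by 1 and i.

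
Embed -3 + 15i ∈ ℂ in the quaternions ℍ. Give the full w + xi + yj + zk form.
-3 + 15i + 0j + 0k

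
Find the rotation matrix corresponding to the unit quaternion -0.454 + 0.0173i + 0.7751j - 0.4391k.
[[-0.5872, -0.3719, -0.719], [0.4255, 0.6138, -0.665], [0.6886, -0.6964, -0.2022]]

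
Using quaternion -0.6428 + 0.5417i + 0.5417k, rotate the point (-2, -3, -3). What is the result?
(-4.676, -0.175, -0.324)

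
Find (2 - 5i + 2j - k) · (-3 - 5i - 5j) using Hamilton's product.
-21 - 11j + 38k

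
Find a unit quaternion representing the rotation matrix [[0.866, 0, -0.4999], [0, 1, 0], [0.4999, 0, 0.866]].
0.9659 - 0.2588j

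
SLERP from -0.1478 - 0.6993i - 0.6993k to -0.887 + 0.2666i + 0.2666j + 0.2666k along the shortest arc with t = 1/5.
0.1067 - 0.7012i - 0.072j - 0.7012k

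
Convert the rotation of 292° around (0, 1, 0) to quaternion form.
-0.829 + 0.5592j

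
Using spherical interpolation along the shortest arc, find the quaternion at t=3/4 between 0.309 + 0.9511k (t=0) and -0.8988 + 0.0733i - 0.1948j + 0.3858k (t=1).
-0.6964 + 0.066i - 0.1753j + 0.6928k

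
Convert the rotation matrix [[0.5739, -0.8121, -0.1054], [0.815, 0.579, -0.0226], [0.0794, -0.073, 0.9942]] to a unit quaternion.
0.887 - 0.0142i - 0.0521j + 0.4586k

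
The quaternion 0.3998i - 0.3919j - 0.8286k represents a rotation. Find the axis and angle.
axis = (0.3998, -0.3919, -0.8286), θ = π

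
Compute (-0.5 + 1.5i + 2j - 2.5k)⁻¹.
-0.0392 - 0.1176i - 0.1569j + 0.1961k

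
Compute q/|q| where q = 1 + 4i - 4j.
0.1741 + 0.6963i - 0.6963j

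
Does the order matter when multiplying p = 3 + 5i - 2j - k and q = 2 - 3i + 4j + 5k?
Yes: pq = 34 - 5i - 14j + 27k ≠ 34 + 7i + 30j - k = qp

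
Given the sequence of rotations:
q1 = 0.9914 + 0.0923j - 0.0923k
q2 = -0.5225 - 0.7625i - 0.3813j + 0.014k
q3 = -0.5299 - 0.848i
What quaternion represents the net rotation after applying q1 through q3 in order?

q2 · q1 = -0.4815 - 0.722i - 0.4966j - 0.0083k
q3 · q2 · q1 = -0.3571 + 0.7909i + 0.2561j + 0.4255k
-0.3571 + 0.7909i + 0.2561j + 0.4255k


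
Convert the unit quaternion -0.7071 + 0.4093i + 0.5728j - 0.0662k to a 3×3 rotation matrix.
[[0.335, 0.3753, -0.8642], [0.5625, 0.6562, 0.503], [0.7559, -0.6547, 0.0087]]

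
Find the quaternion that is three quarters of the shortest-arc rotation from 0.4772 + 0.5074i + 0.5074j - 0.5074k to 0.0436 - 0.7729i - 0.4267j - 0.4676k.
0.1154 + 0.813i + 0.5213j + 0.2323k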